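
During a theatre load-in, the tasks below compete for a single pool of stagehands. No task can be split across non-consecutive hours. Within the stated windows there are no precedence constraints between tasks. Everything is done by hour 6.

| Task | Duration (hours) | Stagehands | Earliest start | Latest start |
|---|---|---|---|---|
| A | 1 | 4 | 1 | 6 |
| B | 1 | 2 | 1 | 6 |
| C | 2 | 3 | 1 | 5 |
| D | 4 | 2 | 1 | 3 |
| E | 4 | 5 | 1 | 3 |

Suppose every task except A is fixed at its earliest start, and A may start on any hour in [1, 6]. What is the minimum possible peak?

12

A@1: h1:16  h2:10  h3:7  h4:7  h5:0  h6:0 → peak 16
A@2: h1:12  h2:14  h3:7  h4:7  h5:0  h6:0 → peak 14
A@3: h1:12  h2:10  h3:11  h4:7  h5:0  h6:0 → peak 12
A@4: h1:12  h2:10  h3:7  h4:11  h5:0  h6:0 → peak 12
A@5: h1:12  h2:10  h3:7  h4:7  h5:4  h6:0 → peak 12
A@6: h1:12  h2:10  h3:7  h4:7  h5:0  h6:4 → peak 12
Best is A@3, peak 12.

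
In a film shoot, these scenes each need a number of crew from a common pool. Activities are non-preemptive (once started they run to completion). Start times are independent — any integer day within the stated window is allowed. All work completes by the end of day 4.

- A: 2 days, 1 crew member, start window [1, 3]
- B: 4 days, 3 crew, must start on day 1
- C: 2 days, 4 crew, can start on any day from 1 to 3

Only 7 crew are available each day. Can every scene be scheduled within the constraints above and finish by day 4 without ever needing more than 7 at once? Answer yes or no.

Schedule A@1, B@1, C@3: d1:4  d2:4  d3:7  d4:7 — peak 7 ≤ 7.

yes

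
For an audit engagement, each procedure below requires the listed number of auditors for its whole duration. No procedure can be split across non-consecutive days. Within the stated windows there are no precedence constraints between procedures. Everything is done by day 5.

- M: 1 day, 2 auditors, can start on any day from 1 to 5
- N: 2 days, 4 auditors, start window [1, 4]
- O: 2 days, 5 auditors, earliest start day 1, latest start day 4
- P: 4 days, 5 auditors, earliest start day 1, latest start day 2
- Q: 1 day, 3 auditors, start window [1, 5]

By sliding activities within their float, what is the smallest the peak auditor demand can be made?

10

Early-start (M@1, N@1, O@1, P@1, Q@1) gives peak 19: d1:19  d2:14  d3:5  d4:5  d5:0.
Shift O→3, P→2.
Schedule M@1, N@1, O@3, P@2, Q@1: d1:9  d2:9  d3:10  d4:10  d5:5 — peak 10.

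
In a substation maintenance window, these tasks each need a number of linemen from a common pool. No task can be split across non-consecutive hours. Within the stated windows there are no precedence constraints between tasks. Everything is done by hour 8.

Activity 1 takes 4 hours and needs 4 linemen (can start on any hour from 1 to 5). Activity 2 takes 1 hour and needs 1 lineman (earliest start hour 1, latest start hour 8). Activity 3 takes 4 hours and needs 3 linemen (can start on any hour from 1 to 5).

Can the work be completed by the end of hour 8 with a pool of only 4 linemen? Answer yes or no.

yes

Schedule Activity 1@1, Activity 2@5, Activity 3@5: h1:4  h2:4  h3:4  h4:4  h5:4  h6:3  h7:3  h8:3 — peak 4 ≤ 4.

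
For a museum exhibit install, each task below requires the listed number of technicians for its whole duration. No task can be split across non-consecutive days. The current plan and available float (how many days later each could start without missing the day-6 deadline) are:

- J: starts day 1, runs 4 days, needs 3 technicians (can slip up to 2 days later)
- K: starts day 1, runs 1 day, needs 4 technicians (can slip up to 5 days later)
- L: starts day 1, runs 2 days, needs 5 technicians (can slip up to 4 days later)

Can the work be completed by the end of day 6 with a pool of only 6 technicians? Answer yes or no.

no

The minimum achievable peak is 7; 6 < 7, so no feasible schedule stays within the cap.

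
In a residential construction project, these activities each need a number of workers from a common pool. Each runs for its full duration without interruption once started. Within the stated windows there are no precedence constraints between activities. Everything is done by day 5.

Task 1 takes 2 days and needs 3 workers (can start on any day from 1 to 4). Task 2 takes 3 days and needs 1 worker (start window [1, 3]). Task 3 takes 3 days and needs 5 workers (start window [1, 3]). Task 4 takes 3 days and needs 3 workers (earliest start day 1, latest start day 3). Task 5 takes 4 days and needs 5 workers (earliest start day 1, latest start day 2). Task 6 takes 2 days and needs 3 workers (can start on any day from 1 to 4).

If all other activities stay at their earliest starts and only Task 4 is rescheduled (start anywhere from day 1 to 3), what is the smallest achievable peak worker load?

17

Task 4@1: d1:20  d2:20  d3:14  d4:5  d5:0 → peak 20
Task 4@2: d1:17  d2:20  d3:14  d4:8  d5:0 → peak 20
Task 4@3: d1:17  d2:17  d3:14  d4:8  d5:3 → peak 17
Best is Task 4@3, peak 17.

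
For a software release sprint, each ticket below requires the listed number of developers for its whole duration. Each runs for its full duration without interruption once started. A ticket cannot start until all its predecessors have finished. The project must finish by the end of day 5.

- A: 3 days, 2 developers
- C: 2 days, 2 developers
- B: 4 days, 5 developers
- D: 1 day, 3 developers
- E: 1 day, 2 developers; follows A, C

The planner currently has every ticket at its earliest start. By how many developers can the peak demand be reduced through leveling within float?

3

Early-start peak: d1:12  d2:9  d3:7  d4:7  d5:0 ⇒ 12.
Leveled (A@1, C@1, B@1, D@4, E@5): d1:9  d2:9  d3:7  d4:8  d5:2 ⇒ 9.
Reduction 12 − 9 = 3.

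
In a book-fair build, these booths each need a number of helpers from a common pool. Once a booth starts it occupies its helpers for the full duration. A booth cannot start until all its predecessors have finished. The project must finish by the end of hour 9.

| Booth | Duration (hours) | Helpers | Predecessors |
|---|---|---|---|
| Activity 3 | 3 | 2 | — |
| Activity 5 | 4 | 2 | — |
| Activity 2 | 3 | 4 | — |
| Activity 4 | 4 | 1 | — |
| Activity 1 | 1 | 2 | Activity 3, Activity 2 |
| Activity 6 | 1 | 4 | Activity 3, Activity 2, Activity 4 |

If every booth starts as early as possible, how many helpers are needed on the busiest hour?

9

Early-start schedule: Activity 3@1, Activity 5@1, Activity 2@1, Activity 4@1, Activity 1@4, Activity 6@5.
Load per hour: hour 1: 9, hour 2: 9, hour 3: 9, hour 4: 5, hour 5: 4, hour 6: 0, hour 7: 0, hour 8: 0, hour 9: 0.
Peak is 9.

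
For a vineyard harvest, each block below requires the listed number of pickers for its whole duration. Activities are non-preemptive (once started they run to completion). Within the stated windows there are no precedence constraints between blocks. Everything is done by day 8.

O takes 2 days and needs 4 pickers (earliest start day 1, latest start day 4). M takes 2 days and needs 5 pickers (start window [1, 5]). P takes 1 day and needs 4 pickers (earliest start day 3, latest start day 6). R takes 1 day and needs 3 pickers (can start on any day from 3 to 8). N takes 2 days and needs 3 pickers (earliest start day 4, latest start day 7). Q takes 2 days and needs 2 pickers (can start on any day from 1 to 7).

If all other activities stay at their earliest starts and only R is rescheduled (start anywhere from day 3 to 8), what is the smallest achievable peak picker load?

R@3: d1:11  d2:11  d3:7  d4:3  d5:3  d6:0  d7:0  d8:0 → peak 11
R@4: d1:11  d2:11  d3:4  d4:6  d5:3  d6:0  d7:0  d8:0 → peak 11
R@5: d1:11  d2:11  d3:4  d4:3  d5:6  d6:0  d7:0  d8:0 → peak 11
R@6: d1:11  d2:11  d3:4  d4:3  d5:3  d6:3  d7:0  d8:0 → peak 11
R@7: d1:11  d2:11  d3:4  d4:3  d5:3  d6:0  d7:3  d8:0 → peak 11
R@8: d1:11  d2:11  d3:4  d4:3  d5:3  d6:0  d7:0  d8:3 → peak 11
Best is R@3, peak 11.

11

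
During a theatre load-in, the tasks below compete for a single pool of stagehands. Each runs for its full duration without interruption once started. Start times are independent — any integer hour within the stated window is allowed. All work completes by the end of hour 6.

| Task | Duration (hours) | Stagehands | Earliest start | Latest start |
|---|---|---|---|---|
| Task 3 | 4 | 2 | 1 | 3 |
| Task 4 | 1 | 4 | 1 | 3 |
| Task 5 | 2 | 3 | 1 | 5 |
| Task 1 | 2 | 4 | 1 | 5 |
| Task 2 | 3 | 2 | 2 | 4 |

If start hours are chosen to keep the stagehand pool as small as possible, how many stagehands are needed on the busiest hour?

Early-start (Task 3@1, Task 4@1, Task 5@1, Task 1@1, Task 2@2) gives peak 13: h1:13  h2:11  h3:4  h4:4  h5:0  h6:0.
Shift Task 5→2, Task 1→5, Task 2→4.
Schedule Task 3@1, Task 4@1, Task 5@2, Task 1@5, Task 2@4: h1:6  h2:5  h3:5  h4:4  h5:6  h6:6 — peak 6.
Total stagehand-hours = 32 over 6 hours ⇒ peak ≥ ⌈32/6⌉ = 6, so 6 is optimal.

6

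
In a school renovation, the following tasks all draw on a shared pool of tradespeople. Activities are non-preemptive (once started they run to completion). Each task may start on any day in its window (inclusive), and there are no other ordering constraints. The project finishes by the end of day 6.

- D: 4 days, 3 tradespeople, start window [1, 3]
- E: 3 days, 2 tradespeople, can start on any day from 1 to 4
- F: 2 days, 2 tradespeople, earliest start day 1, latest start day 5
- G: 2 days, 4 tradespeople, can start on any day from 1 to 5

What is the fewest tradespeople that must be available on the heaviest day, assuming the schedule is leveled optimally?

Early-start (D@1, E@1, F@1, G@1) gives peak 11: d1:11  d2:11  d3:5  d4:3  d5:0  d6:0.
Shift F→4, G→5.
Schedule D@1, E@1, F@4, G@5: d1:5  d2:5  d3:5  d4:5  d5:6  d6:4 — peak 6.

6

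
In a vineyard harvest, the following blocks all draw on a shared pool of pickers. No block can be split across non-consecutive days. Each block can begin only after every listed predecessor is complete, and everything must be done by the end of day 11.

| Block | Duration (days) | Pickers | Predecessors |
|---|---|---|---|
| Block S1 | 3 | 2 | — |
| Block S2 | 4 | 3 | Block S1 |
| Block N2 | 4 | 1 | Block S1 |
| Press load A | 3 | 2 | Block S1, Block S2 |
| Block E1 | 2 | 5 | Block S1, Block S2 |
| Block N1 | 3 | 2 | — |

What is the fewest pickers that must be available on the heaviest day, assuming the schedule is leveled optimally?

Schedule Block S1@1, Block S2@4, Block N2@4, Press load A@8, Block E1@8, Block N1@1: d1:4  d2:4  d3:4  d4:4  d5:4  d6:4  d7:4  d8:7  d9:7  d10:2  d11:0 — peak 7.

7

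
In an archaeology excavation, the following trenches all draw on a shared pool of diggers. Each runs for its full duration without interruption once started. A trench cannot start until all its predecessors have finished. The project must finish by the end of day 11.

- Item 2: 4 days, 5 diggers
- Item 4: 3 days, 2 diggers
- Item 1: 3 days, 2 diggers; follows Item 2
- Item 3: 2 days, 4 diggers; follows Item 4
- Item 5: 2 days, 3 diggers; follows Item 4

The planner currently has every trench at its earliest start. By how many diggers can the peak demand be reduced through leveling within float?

Early-start peak: d1:7  d2:7  d3:7  d4:12  d5:9  d6:2  d7:2  d8:0  d9:0  d10:0  d11:0 ⇒ 12.
Leveled (Item 2@1, Item 4@5, Item 1@5, Item 3@8, Item 5@10): d1:5  d2:5  d3:5  d4:5  d5:4  d6:4  d7:4  d8:4  d9:4  d10:3  d11:3 ⇒ 5.
Reduction 12 − 5 = 7.

7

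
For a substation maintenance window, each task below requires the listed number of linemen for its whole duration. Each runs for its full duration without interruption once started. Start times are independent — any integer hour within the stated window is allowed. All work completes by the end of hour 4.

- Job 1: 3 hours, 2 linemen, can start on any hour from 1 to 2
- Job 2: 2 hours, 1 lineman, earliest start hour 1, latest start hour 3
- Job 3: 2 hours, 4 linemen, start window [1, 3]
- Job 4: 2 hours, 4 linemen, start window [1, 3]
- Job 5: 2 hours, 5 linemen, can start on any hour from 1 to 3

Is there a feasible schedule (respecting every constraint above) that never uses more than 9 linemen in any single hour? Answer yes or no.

The minimum achievable peak is 10; 9 < 10, so no feasible schedule stays within the cap.

no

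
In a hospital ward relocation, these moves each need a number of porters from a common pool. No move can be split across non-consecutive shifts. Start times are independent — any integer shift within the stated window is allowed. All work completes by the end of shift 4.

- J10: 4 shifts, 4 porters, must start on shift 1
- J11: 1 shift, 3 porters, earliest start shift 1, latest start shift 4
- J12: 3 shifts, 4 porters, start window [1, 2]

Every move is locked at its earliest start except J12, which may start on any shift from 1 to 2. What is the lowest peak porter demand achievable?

8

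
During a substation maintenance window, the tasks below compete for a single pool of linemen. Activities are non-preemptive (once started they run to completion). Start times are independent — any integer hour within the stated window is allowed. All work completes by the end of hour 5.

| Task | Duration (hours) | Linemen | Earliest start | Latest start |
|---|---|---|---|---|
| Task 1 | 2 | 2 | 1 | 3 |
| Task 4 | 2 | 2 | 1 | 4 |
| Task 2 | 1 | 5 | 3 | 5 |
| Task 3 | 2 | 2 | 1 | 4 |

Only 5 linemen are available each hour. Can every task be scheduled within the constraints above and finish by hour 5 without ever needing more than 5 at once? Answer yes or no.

Schedule Task 1@1, Task 4@1, Task 2@3, Task 3@4: h1:4  h2:4  h3:5  h4:2  h5:2 — peak 5 ≤ 5.

yes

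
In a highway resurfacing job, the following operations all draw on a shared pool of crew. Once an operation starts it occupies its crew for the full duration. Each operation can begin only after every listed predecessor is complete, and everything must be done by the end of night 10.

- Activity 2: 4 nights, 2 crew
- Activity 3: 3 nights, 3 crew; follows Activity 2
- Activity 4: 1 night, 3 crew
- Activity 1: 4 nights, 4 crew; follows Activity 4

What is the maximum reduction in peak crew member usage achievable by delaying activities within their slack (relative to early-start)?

Early-start peak: n1:5  n2:6  n3:6  n4:6  n5:7  n6:3  n7:3  n8:0  n9:0  n10:0 ⇒ 7.
Leveled (Activity 2@1, Activity 3@6, Activity 4@1, Activity 1@2): n1:5  n2:6  n3:6  n4:6  n5:4  n6:3  n7:3  n8:3  n9:0  n10:0 ⇒ 6.
Reduction 7 − 6 = 1.

1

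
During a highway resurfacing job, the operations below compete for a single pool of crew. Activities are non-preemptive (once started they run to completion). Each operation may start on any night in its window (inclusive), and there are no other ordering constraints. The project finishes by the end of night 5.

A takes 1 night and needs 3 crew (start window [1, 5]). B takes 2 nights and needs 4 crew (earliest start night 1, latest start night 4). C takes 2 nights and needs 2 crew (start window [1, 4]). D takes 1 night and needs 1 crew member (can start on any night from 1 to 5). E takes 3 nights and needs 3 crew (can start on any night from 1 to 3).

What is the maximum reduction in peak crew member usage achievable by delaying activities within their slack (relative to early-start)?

Early-start peak: n1:13  n2:9  n3:3  n4:0  n5:0 ⇒ 13.
Leveled (A@1, B@4, C@2, D@2, E@1): n1:6  n2:6  n3:5  n4:4  n5:4 ⇒ 6.
Reduction 13 − 6 = 7.

7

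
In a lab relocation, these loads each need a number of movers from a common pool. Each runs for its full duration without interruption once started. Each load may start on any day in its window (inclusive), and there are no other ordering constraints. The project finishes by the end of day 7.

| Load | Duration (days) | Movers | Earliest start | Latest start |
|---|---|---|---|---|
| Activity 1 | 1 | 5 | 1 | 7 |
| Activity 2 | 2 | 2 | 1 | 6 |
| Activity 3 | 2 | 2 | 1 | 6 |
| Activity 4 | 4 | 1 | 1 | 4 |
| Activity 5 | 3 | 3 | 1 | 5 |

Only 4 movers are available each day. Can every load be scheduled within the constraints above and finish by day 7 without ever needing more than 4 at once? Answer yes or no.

no

The minimum achievable peak is 5; 4 < 5, so no feasible schedule stays within the cap.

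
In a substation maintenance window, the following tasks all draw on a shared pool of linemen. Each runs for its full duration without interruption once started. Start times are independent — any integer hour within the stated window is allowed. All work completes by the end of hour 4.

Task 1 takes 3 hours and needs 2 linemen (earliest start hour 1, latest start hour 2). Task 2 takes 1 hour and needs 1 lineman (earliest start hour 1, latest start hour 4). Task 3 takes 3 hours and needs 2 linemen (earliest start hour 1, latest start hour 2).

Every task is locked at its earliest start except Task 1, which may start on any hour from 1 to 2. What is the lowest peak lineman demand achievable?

4

Task 1@1: h1:5  h2:4  h3:4  h4:0 → peak 5
Task 1@2: h1:3  h2:4  h3:4  h4:2 → peak 4
Best is Task 1@2, peak 4.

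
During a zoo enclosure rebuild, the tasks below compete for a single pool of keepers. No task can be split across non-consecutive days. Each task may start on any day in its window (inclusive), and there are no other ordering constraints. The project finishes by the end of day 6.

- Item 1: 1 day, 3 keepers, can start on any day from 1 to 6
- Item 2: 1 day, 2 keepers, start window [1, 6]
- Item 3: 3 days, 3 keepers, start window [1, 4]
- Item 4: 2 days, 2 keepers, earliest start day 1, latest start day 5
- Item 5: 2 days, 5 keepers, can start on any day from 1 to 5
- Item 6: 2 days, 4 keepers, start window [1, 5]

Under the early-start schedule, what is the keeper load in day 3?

At early start, day 3 has: Item 3.
Demand: 3 = 3.

3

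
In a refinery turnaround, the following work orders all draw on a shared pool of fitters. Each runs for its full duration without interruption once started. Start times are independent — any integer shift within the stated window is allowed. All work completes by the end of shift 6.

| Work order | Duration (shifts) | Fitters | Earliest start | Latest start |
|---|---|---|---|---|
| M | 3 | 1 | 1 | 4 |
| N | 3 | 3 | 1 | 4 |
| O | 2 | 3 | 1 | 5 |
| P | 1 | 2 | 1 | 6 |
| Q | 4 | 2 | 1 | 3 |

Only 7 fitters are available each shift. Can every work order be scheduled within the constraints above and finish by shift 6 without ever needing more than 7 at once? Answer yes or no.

yes

Schedule M@1, N@4, O@1, P@3, Q@3: s1:4  s2:4  s3:5  s4:5  s5:5  s6:5 — peak 5 ≤ 7.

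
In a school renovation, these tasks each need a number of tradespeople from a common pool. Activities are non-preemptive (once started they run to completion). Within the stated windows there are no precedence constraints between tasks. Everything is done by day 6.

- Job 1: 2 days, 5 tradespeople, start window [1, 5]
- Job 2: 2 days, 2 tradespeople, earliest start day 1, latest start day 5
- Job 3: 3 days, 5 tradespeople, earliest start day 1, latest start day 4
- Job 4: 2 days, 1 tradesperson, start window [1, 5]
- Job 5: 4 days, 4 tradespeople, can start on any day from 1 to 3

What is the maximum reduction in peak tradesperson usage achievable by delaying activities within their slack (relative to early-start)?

8

Early-start peak: d1:17  d2:17  d3:9  d4:4  d5:0  d6:0 ⇒ 17.
Leveled (Job 1@1, Job 2@1, Job 3@3, Job 4@1, Job 5@3): d1:8  d2:8  d3:9  d4:9  d5:9  d6:4 ⇒ 9.
Reduction 17 − 9 = 8.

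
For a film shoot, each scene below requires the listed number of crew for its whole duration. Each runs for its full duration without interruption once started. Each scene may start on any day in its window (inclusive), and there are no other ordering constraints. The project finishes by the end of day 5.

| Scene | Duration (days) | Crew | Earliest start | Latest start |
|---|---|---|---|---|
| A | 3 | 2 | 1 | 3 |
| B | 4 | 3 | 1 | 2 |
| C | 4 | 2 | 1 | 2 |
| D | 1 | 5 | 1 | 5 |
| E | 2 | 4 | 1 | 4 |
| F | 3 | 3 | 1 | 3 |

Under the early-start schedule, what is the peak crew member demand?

19

Early-start schedule: A@1, B@1, C@1, D@1, E@1, F@1.
Load per day: day 1: 19, day 2: 14, day 3: 10, day 4: 5, day 5: 0.
Peak is 19.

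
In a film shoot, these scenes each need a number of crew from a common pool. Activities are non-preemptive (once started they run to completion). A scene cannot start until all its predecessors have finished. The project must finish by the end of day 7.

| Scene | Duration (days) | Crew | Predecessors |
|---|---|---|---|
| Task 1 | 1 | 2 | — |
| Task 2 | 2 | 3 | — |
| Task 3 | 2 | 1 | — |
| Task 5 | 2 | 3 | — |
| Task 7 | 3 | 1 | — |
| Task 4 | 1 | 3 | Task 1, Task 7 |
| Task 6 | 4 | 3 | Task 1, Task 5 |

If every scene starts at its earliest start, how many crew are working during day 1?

At early start, day 1 has: Task 1, Task 2, Task 3, Task 5, Task 7.
Demand: 2 + 3 + 1 + 3 + 1 = 10.

10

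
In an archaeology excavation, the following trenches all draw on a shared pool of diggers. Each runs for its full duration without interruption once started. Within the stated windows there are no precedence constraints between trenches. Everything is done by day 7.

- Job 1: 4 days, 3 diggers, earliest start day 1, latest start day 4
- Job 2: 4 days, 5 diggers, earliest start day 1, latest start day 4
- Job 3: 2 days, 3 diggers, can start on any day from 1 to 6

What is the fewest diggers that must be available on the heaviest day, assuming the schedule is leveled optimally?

8

Early-start (Job 1@1, Job 2@1, Job 3@1) gives peak 11: d1:11  d2:11  d3:8  d4:8  d5:0  d6:0  d7:0.
Shift Job 3→5.
Schedule Job 1@1, Job 2@1, Job 3@5: d1:8  d2:8  d3:8  d4:8  d5:3  d6:3  d7:0 — peak 8.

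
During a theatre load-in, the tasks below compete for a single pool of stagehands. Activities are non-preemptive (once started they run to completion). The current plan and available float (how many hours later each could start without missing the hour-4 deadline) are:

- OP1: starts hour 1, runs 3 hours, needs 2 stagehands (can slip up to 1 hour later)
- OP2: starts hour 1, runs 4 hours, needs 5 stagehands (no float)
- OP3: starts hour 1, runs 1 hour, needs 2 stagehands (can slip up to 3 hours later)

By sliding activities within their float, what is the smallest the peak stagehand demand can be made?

7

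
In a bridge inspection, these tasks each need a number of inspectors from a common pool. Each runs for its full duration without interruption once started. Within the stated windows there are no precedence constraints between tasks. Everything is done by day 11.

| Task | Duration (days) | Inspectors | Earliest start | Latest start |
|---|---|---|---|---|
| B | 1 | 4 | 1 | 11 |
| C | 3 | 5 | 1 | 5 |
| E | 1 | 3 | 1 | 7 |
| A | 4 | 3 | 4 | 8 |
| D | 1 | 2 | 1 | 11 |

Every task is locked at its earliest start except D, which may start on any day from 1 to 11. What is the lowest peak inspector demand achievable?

12

D@1: d1:14  d2:5  d3:5  d4:3  d5:3  d6:3  d7:3  d8:0  d9:0  d10:0  d11:0 → peak 14
D@2: d1:12  d2:7  d3:5  d4:3  d5:3  d6:3  d7:3  d8:0  d9:0  d10:0  d11:0 → peak 12
D@3: d1:12  d2:5  d3:7  d4:3  d5:3  d6:3  d7:3  d8:0  d9:0  d10:0  d11:0 → peak 12
D@4: d1:12  d2:5  d3:5  d4:5  d5:3  d6:3  d7:3  d8:0  d9:0  d10:0  d11:0 → peak 12
D@5: d1:12  d2:5  d3:5  d4:3  d5:5  d6:3  d7:3  d8:0  d9:0  d10:0  d11:0 → peak 12
D@6: d1:12  d2:5  d3:5  d4:3  d5:3  d6:5  d7:3  d8:0  d9:0  d10:0  d11:0 → peak 12
D@7: d1:12  d2:5  d3:5  d4:3  d5:3  d6:3  d7:5  d8:0  d9:0  d10:0  d11:0 → peak 12
D@8: d1:12  d2:5  d3:5  d4:3  d5:3  d6:3  d7:3  d8:2  d9:0  d10:0  d11:0 → peak 12
D@9: d1:12  d2:5  d3:5  d4:3  d5:3  d6:3  d7:3  d8:0  d9:2  d10:0  d11:0 → peak 12
D@10: d1:12  d2:5  d3:5  d4:3  d5:3  d6:3  d7:3  d8:0  d9:0  d10:2  d11:0 → peak 12
D@11: d1:12  d2:5  d3:5  d4:3  d5:3  d6:3  d7:3  d8:0  d9:0  d10:0  d11:2 → peak 12
Best is D@2, peak 12.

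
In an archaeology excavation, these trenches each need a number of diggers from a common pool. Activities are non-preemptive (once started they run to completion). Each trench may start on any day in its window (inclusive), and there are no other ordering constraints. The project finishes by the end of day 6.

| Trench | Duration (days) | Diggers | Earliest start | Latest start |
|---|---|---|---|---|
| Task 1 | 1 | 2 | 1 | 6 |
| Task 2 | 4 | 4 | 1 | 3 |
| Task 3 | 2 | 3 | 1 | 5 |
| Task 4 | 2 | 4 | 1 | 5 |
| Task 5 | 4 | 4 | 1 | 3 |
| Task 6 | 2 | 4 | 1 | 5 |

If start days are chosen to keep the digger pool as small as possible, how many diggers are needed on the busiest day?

Early-start (Task 1@1, Task 2@1, Task 3@1, Task 4@1, Task 5@1, Task 6@1) gives peak 21: d1:21  d2:19  d3:8  d4:8  d5:0  d6:0.
Shift Task 3→2, Task 5→3, Task 6→5.
Schedule Task 1@1, Task 2@1, Task 3@2, Task 4@1, Task 5@3, Task 6@5: d1:10  d2:11  d3:11  d4:8  d5:8  d6:8 — peak 11.

11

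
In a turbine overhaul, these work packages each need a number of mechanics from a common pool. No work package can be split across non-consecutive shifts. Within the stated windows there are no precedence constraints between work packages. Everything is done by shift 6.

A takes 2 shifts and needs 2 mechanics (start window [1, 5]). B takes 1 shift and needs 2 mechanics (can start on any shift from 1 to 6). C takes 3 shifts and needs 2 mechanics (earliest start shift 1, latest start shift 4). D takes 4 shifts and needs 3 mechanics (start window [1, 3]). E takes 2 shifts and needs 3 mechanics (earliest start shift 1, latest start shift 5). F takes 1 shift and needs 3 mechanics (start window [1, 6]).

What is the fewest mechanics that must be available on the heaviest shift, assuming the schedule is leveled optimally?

6

Early-start (A@1, B@1, C@1, D@1, E@1, F@1) gives peak 15: s1:15  s2:10  s3:5  s4:3  s5:0  s6:0.
Shift D→3, E→4, F→6.
Schedule A@1, B@1, C@1, D@3, E@4, F@6: s1:6  s2:4  s3:5  s4:6  s5:6  s6:6 — peak 6.
Total mechanic-shifts = 33 over 6 shifts ⇒ peak ≥ ⌈33/6⌉ = 6, so 6 is optimal.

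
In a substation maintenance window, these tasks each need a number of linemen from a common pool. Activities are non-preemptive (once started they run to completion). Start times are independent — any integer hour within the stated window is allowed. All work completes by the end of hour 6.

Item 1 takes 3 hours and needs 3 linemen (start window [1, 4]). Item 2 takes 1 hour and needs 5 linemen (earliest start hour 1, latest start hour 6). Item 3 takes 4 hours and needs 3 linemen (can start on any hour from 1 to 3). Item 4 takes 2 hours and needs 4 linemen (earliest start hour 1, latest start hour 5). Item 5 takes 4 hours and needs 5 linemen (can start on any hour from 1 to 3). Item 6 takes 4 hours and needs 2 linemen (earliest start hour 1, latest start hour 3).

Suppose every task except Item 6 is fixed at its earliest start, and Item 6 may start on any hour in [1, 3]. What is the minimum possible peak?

Item 6@1: h1:22  h2:17  h3:13  h4:10  h5:0  h6:0 → peak 22
Item 6@2: h1:20  h2:17  h3:13  h4:10  h5:2  h6:0 → peak 20
Item 6@3: h1:20  h2:15  h3:13  h4:10  h5:2  h6:2 → peak 20
Best is Item 6@2, peak 20.

20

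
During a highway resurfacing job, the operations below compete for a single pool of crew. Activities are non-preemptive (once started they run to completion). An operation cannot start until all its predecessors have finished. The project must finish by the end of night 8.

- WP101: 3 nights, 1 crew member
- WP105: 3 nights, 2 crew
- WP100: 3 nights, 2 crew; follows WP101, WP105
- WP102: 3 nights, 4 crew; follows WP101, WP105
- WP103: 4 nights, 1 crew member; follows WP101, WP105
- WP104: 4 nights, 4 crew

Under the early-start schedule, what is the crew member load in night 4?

11

At early start, night 4 has: WP100, WP102, WP103, WP104.
Demand: 2 + 4 + 1 + 4 = 11.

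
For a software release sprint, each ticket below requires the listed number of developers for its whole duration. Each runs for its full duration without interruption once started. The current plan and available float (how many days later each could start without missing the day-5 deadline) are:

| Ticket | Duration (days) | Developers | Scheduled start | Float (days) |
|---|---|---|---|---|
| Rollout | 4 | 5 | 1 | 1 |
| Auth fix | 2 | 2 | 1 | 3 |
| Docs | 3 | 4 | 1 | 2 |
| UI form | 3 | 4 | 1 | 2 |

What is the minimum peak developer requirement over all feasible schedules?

Early-start (Rollout@1, Auth fix@1, Docs@1, UI form@1) gives peak 15: d1:15  d2:15  d3:13  d4:5  d5:0.
Shift UI form→3.
Schedule Rollout@1, Auth fix@1, Docs@1, UI form@3: d1:11  d2:11  d3:13  d4:9  d5:4 — peak 13.

13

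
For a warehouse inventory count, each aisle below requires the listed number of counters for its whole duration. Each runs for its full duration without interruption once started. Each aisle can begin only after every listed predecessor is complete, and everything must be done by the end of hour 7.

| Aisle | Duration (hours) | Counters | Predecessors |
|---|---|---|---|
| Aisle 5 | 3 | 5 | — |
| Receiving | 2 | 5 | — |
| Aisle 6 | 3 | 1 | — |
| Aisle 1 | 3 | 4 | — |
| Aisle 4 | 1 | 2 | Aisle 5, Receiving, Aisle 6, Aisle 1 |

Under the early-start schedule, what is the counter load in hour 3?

10

At early start, hour 3 has: Aisle 5, Aisle 6, Aisle 1.
Demand: 5 + 1 + 4 = 10.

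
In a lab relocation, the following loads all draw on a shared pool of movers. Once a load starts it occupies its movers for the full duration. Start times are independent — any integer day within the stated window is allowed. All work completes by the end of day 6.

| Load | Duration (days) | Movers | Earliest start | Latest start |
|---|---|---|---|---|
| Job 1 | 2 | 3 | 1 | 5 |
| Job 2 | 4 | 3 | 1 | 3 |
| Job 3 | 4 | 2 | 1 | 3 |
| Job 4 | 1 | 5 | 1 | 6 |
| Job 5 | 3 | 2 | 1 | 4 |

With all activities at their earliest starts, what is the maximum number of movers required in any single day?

Early-start schedule: Job 1@1, Job 2@1, Job 3@1, Job 4@1, Job 5@1.
Load per day: day 1: 15, day 2: 10, day 3: 7, day 4: 5, day 5: 0, day 6: 0.
Peak is 15.

15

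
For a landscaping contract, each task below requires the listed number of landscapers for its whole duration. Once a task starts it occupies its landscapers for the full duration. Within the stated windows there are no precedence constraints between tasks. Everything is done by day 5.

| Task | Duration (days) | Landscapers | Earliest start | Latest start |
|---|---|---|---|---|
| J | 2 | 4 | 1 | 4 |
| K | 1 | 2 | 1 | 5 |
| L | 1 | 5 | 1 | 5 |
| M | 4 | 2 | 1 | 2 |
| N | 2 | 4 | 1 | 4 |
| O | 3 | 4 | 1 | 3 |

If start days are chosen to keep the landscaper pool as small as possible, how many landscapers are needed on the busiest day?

Early-start (J@1, K@1, L@1, M@1, N@1, O@1) gives peak 21: d1:21  d2:14  d3:6  d4:2  d5:0.
Shift L→5, N→2, O→3.
Schedule J@1, K@1, L@5, M@1, N@2, O@3: d1:8  d2:10  d3:10  d4:6  d5:9 — peak 10.

10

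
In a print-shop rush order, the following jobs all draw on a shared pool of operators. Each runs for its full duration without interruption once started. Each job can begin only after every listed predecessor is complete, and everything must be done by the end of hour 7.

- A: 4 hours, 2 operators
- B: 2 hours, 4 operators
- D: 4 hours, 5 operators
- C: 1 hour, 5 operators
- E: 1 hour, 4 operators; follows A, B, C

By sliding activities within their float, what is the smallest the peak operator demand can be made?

Early-start (A@1, B@1, D@1, C@1, E@5) gives peak 16: h1:16  h2:11  h3:7  h4:7  h5:4  h6:0  h7:0.
Shift D→4, C→3.
Schedule A@1, B@1, D@4, C@3, E@5: h1:6  h2:6  h3:7  h4:7  h5:9  h6:5  h7:5 — peak 9.

9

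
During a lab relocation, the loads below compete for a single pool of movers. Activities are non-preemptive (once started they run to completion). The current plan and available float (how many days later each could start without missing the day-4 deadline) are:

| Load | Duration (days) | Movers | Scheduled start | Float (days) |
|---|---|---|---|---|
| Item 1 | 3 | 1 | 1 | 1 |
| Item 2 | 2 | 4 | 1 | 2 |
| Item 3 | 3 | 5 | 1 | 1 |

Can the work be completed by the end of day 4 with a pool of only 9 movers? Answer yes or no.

no

The minimum achievable peak is 10; 9 < 10, so no feasible schedule stays within the cap.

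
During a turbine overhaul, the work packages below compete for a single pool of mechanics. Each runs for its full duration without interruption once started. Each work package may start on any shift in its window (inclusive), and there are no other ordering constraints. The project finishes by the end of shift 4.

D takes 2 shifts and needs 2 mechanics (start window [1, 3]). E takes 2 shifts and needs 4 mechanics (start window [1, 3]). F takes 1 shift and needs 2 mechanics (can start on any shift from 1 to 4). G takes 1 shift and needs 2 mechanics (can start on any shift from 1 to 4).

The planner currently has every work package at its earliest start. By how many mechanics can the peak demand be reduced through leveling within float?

6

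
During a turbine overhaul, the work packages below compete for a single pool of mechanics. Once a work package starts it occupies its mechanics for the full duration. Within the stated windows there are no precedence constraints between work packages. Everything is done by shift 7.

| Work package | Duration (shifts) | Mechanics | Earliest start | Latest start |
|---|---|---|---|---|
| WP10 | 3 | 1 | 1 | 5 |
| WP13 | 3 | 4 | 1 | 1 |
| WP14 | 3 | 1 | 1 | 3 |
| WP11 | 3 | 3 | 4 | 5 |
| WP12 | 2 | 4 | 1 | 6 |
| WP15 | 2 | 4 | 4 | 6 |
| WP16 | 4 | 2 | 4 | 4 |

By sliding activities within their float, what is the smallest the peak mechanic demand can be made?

Early-start (WP10@1, WP13@1, WP14@1, WP11@4, WP12@1, WP15@4, WP16@4) gives peak 10: s1:10  s2:10  s3:6  s4:9  s5:9  s6:5  s7:2.
Shift WP12→4, WP15→6.
Schedule WP10@1, WP13@1, WP14@1, WP11@4, WP12@4, WP15@6, WP16@4: s1:6  s2:6  s3:6  s4:9  s5:9  s6:9  s7:6 — peak 9.

9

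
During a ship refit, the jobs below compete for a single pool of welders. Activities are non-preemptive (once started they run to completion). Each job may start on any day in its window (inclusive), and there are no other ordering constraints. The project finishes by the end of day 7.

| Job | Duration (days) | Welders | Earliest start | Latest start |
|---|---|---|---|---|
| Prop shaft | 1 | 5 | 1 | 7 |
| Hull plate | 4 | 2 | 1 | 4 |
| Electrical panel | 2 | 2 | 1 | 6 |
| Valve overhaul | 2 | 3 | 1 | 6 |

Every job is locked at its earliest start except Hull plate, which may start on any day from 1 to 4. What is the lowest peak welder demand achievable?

10

Hull plate@1: d1:12  d2:7  d3:2  d4:2  d5:0  d6:0  d7:0 → peak 12
Hull plate@2: d1:10  d2:7  d3:2  d4:2  d5:2  d6:0  d7:0 → peak 10
Hull plate@3: d1:10  d2:5  d3:2  d4:2  d5:2  d6:2  d7:0 → peak 10
Hull plate@4: d1:10  d2:5  d3:0  d4:2  d5:2  d6:2  d7:2 → peak 10
Best is Hull plate@2, peak 10.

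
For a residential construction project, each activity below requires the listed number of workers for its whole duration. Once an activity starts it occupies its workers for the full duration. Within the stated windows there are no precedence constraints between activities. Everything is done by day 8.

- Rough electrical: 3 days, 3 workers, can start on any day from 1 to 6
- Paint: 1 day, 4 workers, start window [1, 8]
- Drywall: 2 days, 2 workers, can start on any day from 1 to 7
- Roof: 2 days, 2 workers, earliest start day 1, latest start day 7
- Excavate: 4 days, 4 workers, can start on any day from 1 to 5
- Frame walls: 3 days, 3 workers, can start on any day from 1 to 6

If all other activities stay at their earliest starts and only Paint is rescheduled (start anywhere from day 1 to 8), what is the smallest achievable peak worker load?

14

Paint@1: d1:18  d2:14  d3:10  d4:4  d5:0  d6:0  d7:0  d8:0 → peak 18
Paint@2: d1:14  d2:18  d3:10  d4:4  d5:0  d6:0  d7:0  d8:0 → peak 18
Paint@3: d1:14  d2:14  d3:14  d4:4  d5:0  d6:0  d7:0  d8:0 → peak 14
Paint@4: d1:14  d2:14  d3:10  d4:8  d5:0  d6:0  d7:0  d8:0 → peak 14
Paint@5: d1:14  d2:14  d3:10  d4:4  d5:4  d6:0  d7:0  d8:0 → peak 14
Paint@6: d1:14  d2:14  d3:10  d4:4  d5:0  d6:4  d7:0  d8:0 → peak 14
Paint@7: d1:14  d2:14  d3:10  d4:4  d5:0  d6:0  d7:4  d8:0 → peak 14
Paint@8: d1:14  d2:14  d3:10  d4:4  d5:0  d6:0  d7:0  d8:4 → peak 14
Best is Paint@3, peak 14.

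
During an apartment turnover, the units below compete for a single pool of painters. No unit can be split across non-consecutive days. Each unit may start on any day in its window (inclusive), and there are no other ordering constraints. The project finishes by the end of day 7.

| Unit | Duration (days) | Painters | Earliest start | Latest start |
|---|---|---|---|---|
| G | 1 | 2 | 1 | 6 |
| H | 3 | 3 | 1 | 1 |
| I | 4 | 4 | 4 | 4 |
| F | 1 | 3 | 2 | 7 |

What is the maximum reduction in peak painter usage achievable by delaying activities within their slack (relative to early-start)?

0

Early-start peak: d1:5  d2:6  d3:3  d4:4  d5:4  d6:4  d7:4 ⇒ 6.
Leveled (G@1, H@1, I@4, F@2): d1:5  d2:6  d3:3  d4:4  d5:4  d6:4  d7:4 ⇒ 6.
Reduction 6 − 6 = 0.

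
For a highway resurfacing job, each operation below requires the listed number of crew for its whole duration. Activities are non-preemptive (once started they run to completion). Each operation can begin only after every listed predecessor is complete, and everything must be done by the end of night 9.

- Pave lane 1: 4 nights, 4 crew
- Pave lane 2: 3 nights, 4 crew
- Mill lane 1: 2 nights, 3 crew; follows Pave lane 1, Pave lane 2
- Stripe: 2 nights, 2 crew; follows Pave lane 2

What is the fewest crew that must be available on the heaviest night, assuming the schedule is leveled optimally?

Early-start (Pave lane 1@1, Pave lane 2@1, Mill lane 1@5, Stripe@4) gives peak 8: n1:8  n2:8  n3:8  n4:6  n5:5  n6:3  n7:0  n8:0  n9:0.
Shift Pave lane 2→5, Mill lane 1→8, Stripe→8.
Schedule Pave lane 1@1, Pave lane 2@5, Mill lane 1@8, Stripe@8: n1:4  n2:4  n3:4  n4:4  n5:4  n6:4  n7:4  n8:5  n9:5 — peak 5.
Total crew member-nights = 38 over 9 nights ⇒ peak ≥ ⌈38/9⌉ = 5, so 5 is optimal.

5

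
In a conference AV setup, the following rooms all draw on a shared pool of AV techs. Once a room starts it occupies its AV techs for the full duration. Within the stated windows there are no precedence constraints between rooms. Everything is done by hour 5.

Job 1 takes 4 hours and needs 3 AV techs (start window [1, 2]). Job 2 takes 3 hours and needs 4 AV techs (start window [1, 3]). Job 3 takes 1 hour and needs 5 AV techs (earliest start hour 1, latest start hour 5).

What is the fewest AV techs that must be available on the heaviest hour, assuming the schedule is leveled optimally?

Early-start (Job 1@1, Job 2@1, Job 3@1) gives peak 12: h1:12  h2:7  h3:7  h4:3  h5:0.
Shift Job 3→5.
Schedule Job 1@1, Job 2@1, Job 3@5: h1:7  h2:7  h3:7  h4:3  h5:5 — peak 7.

7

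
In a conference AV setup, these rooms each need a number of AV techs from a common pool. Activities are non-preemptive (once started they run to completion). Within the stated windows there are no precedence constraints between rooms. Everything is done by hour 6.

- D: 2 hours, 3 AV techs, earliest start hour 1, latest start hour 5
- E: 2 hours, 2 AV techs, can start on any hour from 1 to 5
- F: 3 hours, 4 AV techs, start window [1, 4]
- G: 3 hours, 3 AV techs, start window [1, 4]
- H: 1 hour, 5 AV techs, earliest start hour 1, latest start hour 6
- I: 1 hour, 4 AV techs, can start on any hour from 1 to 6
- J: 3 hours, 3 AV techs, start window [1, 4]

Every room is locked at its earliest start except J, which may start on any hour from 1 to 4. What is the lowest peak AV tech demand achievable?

J@1: h1:24  h2:15  h3:10  h4:0  h5:0  h6:0 → peak 24
J@2: h1:21  h2:15  h3:10  h4:3  h5:0  h6:0 → peak 21
J@3: h1:21  h2:12  h3:10  h4:3  h5:3  h6:0 → peak 21
J@4: h1:21  h2:12  h3:7  h4:3  h5:3  h6:3 → peak 21
Best is J@2, peak 21.

21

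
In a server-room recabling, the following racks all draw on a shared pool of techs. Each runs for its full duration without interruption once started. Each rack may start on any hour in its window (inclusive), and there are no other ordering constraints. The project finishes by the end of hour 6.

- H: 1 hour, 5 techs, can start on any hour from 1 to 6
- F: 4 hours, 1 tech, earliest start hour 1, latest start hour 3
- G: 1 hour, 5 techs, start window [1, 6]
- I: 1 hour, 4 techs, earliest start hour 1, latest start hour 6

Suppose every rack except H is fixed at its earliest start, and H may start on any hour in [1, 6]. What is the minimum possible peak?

10

H@1: h1:15  h2:1  h3:1  h4:1  h5:0  h6:0 → peak 15
H@2: h1:10  h2:6  h3:1  h4:1  h5:0  h6:0 → peak 10
H@3: h1:10  h2:1  h3:6  h4:1  h5:0  h6:0 → peak 10
H@4: h1:10  h2:1  h3:1  h4:6  h5:0  h6:0 → peak 10
H@5: h1:10  h2:1  h3:1  h4:1  h5:5  h6:0 → peak 10
H@6: h1:10  h2:1  h3:1  h4:1  h5:0  h6:5 → peak 10
Best is H@2, peak 10.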